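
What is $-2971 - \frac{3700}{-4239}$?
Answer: $- \frac{12590369}{4239} \approx -2970.1$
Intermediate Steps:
$-2971 - \frac{3700}{-4239} = -2971 - - \frac{3700}{4239} = -2971 + \frac{3700}{4239} = - \frac{12590369}{4239}$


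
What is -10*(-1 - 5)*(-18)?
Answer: -1080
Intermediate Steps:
-10*(-1 - 5)*(-18) = -10*(-6)*(-18) = 60*(-18) = -1080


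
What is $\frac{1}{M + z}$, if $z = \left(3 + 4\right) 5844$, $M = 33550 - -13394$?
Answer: $\frac{1}{87852} \approx 1.1383 \cdot 10^{-5}$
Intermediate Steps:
$M = 46944$ ($M = 33550 + 13394 = 46944$)
$z = 40908$ ($z = 7 \cdot 5844 = 40908$)
$\frac{1}{M + z} = \frac{1}{46944 + 40908} = \frac{1}{87852}$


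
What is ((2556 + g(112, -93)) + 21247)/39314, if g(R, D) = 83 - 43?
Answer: 23843/39314 ≈ 0.60648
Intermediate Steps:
g(R, D) = 40
((2556 + g(112, -93)) + 21247)/39314 = ((2556 + 40) + 21247)/39314 = (2596 + 21247)*(1/39314) = 23843*(1/39314) = 23843/39314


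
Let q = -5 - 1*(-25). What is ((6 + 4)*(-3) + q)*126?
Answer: -1260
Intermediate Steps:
q = 20 (q = -5 + 25 = 20)
((6 + 4)*(-3) + q)*126 = ((6 + 4)*(-3) + 20)*126 = (10*(-3) + 20)*126 = (-30 + 20)*126 = -10*126 = -1260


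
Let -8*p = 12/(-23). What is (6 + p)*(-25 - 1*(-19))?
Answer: -837/23 ≈ -36.391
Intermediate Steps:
p = 3/46 (p = -3/(2*(-23)) = -3*(-1)/(2*23) = -1/8*(-12/23) = 3/46 ≈ 0.065217)
(6 + p)*(-25 - 1*(-19)) = (6 + 3/46)*(-25 - 1*(-19)) = 279*(-25 + 19)/46 = (279/46)*(-6) = -837/23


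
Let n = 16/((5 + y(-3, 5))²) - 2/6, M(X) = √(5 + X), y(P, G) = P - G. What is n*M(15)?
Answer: 26*√5/9 ≈ 6.4598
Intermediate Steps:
n = 13/9 (n = 16/((5 + (-3 - 1*5))²) - 2/6 = 16/((5 + (-3 - 5))²) - 2*⅙ = 16/((5 - 8)²) - ⅓ = 16/((-3)²) - ⅓ = 16/9 - ⅓ = 13/9 ≈ 1.4444)
n*M(15) = 13*√(5 + 15)/9 = 13*√20/9 = 13*(2*√5)/9 = 26*√5/9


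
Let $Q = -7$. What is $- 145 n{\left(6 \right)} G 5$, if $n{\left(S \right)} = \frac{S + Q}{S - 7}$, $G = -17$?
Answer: $12325$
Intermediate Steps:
$n{\left(S \right)} = 1$ ($n{\left(S \right)} = \frac{S - 7}{S - 7} = \frac{-7 + S}{-7 + S} = 1$)
$- 145 n{\left(6 \right)} G 5 = \left(-145\right) 1 \left(\left(-17\right) 5\right) = \left(-145\right) \left(-85\right) = 12325$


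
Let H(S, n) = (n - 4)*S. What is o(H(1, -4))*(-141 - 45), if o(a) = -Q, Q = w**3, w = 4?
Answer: 11904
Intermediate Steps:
H(S, n) = S*(-4 + n) (H(S, n) = (-4 + n)*S = S*(-4 + n))
Q = 64 (Q = 4**3 = 64)
o(a) = -64 (o(a) = -1*64 = -64)
o(H(1, -4))*(-141 - 45) = -64*(-141 - 45) = -64*(-186) = 11904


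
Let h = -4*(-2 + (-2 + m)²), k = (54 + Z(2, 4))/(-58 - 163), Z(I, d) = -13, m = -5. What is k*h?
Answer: 7708/221 ≈ 34.878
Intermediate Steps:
k = -41/221 (k = (54 - 13)/(-58 - 163) = 41/(-221) = 41*(-1/221) = -41/221 ≈ -0.18552)
h = -188 (h = -4*(-2 + (-2 - 5)²) = -4*(-2 + (-7)²) = -4*(-2 + 49) = -4*47 = -188)
k*h = -41/221*(-188) = 7708/221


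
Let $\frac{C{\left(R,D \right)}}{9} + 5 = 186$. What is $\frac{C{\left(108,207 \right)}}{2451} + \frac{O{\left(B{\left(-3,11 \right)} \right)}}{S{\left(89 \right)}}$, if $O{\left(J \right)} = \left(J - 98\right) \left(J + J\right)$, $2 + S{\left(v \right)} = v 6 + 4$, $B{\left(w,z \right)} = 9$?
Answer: $- \frac{508893}{218956} \approx -2.3242$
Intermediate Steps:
$C{\left(R,D \right)} = 1629$ ($C{\left(R,D \right)} = -45 + 9 \cdot 186 = -45 + 1674 = 1629$)
$S{\left(v \right)} = 2 + 6 v$ ($S{\left(v \right)} = -2 + \left(v 6 + 4\right) = -2 + \left(6 v + 4\right) = -2 + \left(4 + 6 v\right) = 2 + 6 v$)
$O{\left(J \right)} = 2 J \left(-98 + J\right)$ ($O{\left(J \right)} = \left(-98 + J\right) 2 J = 2 J \left(-98 + J\right)$)
$\frac{C{\left(108,207 \right)}}{2451} + \frac{O{\left(B{\left(-3,11 \right)} \right)}}{S{\left(89 \right)}} = \frac{1629}{2451} + \frac{2 \cdot 9 \left(-98 + 9\right)}{2 + 6 \cdot 89} = 1629 \cdot \frac{1}{2451} + \frac{2 \cdot 9 \left(-89\right)}{2 + 534} = \frac{543}{817} - \frac{1602}{536} = \frac{543}{817} - \frac{801}{268} = - \frac{508893}{218956}$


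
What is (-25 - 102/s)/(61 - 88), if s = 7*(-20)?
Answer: 1699/1890 ≈ 0.89894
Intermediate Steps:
s = -140
(-25 - 102/s)/(61 - 88) = (-25 - 102/(-140))/(61 - 88) = (-25 - 102*(-1/140))/(-27) = (-25 + 51/70)*(-1/27) = -1699/70*(-1/27) = 1699/1890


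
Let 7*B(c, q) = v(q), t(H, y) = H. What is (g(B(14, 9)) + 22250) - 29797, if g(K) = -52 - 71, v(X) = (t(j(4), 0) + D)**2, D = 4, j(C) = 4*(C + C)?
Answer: -7670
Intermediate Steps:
j(C) = 8*C (j(C) = 4*(2*C) = 8*C)
v(X) = 1296 (v(X) = (8*4 + 4)**2 = (32 + 4)**2 = 36**2 = 1296)
B(c, q) = 1296/7 (B(c, q) = (1/7)*1296 = 1296/7)
g(K) = -123
(g(B(14, 9)) + 22250) - 29797 = (-123 + 22250) - 29797 = 22127 - 29797 = -7670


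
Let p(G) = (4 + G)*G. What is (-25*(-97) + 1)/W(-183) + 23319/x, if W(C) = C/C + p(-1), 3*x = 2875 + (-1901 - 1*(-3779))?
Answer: -5695432/4753 ≈ -1198.3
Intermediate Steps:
x = 4753/3 (x = (2875 + (-1901 - 1*(-3779)))/3 = (2875 + (-1901 + 3779))/3 = (2875 + 1878)/3 = (1/3)*4753 = 4753/3 ≈ 1584.3)
p(G) = G*(4 + G)
W(C) = -2 (W(C) = C/C - (4 - 1) = 1 - 1*3 = 1 - 3 = -2)
(-25*(-97) + 1)/W(-183) + 23319/x = (-25*(-97) + 1)/(-2) + 23319/(4753/3) = (2425 + 1)*(-1/2) + 23319*(3/4753) = 2426*(-1/2) + 69957/4753 = -1213 + 69957/4753 = -5695432/4753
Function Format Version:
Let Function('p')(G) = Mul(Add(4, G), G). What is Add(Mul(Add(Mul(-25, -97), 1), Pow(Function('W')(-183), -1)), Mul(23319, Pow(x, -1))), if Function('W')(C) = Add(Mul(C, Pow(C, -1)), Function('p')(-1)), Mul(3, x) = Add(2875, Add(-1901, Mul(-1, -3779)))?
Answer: Rational(-5695432, 4753) ≈ -1198.3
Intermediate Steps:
x = Rational(4753, 3) (x = Mul(Rational(1, 3), Add(2875, Add(-1901, Mul(-1, -3779)))) = Mul(Rational(1, 3), Add(2875, Add(-1901, 3779))) = Mul(Rational(1, 3), Add(2875, 1878)) = Mul(Rational(1, 3), 4753) = Rational(4753, 3) ≈ 1584.3)
Function('p')(G) = Mul(G, Add(4, G))
Function('W')(C) = -2 (Function('W')(C) = Add(Mul(C, Pow(C, -1)), Mul(-1, Add(4, -1))) = Add(1, Mul(-1, 3)) = Add(1, -3) = -2)
Add(Mul(Add(Mul(-25, -97), 1), Pow(Function('W')(-183), -1)), Mul(23319, Pow(x, -1))) = Add(Mul(Add(Mul(-25, -97), 1), Pow(-2, -1)), Mul(23319, Pow(Rational(4753, 3), -1))) = Add(Mul(Add(2425, 1), Rational(-1, 2)), Mul(23319, Rational(3, 4753))) = Add(Mul(2426, Rational(-1, 2)), Rational(69957, 4753)) = Add(-1213, Rational(69957, 4753)) = Rational(-5695432, 4753)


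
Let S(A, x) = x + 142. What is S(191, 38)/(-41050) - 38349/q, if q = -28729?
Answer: 156905523/117932545 ≈ 1.3305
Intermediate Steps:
S(A, x) = 142 + x
S(191, 38)/(-41050) - 38349/q = (142 + 38)/(-41050) - 38349/(-28729) = 180*(-1/41050) - 38349*(-1/28729) = -18/4105 + 38349/28729 = 156905523/117932545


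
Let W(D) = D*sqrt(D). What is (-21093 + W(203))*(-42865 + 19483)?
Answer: 493196526 - 4746546*sqrt(203) ≈ 4.2557e+8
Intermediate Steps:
W(D) = D**(3/2)
(-21093 + W(203))*(-42865 + 19483) = (-21093 + 203**(3/2))*(-42865 + 19483) = (-21093 + 203*sqrt(203))*(-23382) = 493196526 - 4746546*sqrt(203)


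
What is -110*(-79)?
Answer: 8690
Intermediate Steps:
-110*(-79) = -5*(-1738) = 8690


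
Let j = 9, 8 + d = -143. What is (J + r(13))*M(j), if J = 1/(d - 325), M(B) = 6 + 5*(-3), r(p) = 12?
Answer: -51399/476 ≈ -107.98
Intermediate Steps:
d = -151 (d = -8 - 143 = -151)
M(B) = -9 (M(B) = 6 - 15 = -9)
J = -1/476 (J = 1/(-151 - 325) = 1/(-476) = -1/476 ≈ -0.0021008)
(J + r(13))*M(j) = (-1/476 + 12)*(-9) = (5711/476)*(-9) = -51399/476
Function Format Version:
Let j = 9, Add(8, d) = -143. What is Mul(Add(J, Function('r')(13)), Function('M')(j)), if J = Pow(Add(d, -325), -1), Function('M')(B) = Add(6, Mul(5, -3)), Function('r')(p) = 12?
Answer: Rational(-51399, 476) ≈ -107.98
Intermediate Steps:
d = -151 (d = Add(-8, -143) = -151)
Function('M')(B) = -9 (Function('M')(B) = Add(6, -15) = -9)
J = Rational(-1, 476) (J = Pow(Add(-151, -325), -1) = Pow(-476, -1) = Rational(-1, 476) ≈ -0.0021008)
Mul(Add(J, Function('r')(13)), Function('M')(j)) = Mul(Add(Rational(-1, 476), 12), -9) = Mul(Rational(5711, 476), -9) = Rational(-51399, 476)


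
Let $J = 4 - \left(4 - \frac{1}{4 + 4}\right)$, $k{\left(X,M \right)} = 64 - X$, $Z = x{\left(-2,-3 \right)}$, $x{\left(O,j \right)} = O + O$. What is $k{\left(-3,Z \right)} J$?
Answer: $\frac{67}{8} \approx 8.375$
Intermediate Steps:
$x{\left(O,j \right)} = 2 O$
$Z = -4$ ($Z = 2 \left(-2\right) = -4$)
$J = \frac{1}{8}$ ($J = 4 - \left(4 - \frac{1}{8}\right) = 4 + \left(-4 + \frac{1}{8}\right) = 4 - \frac{31}{8} = \frac{1}{8} \approx 0.125$)
$k{\left(-3,Z \right)} J = \left(64 - -3\right) \frac{1}{8} = \left(64 + 3\right) \frac{1}{8} = 67 \cdot \frac{1}{8} = \frac{67}{8}$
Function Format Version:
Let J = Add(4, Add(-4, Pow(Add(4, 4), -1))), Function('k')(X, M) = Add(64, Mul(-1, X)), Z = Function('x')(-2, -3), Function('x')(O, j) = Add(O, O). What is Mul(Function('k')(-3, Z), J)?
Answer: Rational(67, 8) ≈ 8.3750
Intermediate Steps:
Function('x')(O, j) = Mul(2, O)
Z = -4 (Z = Mul(2, -2) = -4)
J = Rational(1, 8) (J = Add(4, Add(-4, Pow(8, -1))) = Add(4, Add(-4, Rational(1, 8))) = Add(4, Rational(-31, 8)) = Rational(1, 8) ≈ 0.12500)
Mul(Function('k')(-3, Z), J) = Mul(Add(64, Mul(-1, -3)), Rational(1, 8)) = Mul(Add(64, 3), Rational(1, 8)) = Mul(67, Rational(1, 8)) = Rational(67, 8)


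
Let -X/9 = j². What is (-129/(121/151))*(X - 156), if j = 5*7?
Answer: 217794699/121 ≈ 1.8000e+6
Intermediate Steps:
j = 35
X = -11025 (X = -9*35² = -9*1225 = -11025)
(-129/(121/151))*(X - 156) = (-129/(121/151))*(-11025 - 156) = -129/(121*(1/151))*(-11181) = -129/121/151*(-11181) = -129*151/121*(-11181) = -19479/121*(-11181) = 217794699/121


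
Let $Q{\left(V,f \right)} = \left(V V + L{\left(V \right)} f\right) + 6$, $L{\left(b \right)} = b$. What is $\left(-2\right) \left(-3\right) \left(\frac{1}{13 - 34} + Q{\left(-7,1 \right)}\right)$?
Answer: $\frac{2014}{7} \approx 287.71$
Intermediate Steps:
$Q{\left(V,f \right)} = 6 + V^{2} + V f$ ($Q{\left(V,f \right)} = \left(V V + V f\right) + 6 = \left(V^{2} + V f\right) + 6 = 6 + V^{2} + V f$)
$\left(-2\right) \left(-3\right) \left(\frac{1}{13 - 34} + Q{\left(-7,1 \right)}\right) = \left(-2\right) \left(-3\right) \left(\frac{1}{13 - 34} + \left(6 + \left(-7\right)^{2} - 7\right)\right) = 6 \left(\frac{1}{-21} + \left(6 + 49 - 7\right)\right) = 6 \left(- \frac{1}{21} + 48\right) = 6 \cdot \frac{1007}{21} = \frac{2014}{7}$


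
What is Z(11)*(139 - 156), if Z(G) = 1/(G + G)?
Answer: -17/22 ≈ -0.77273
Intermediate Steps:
Z(G) = 1/(2*G)
Z(11)*(139 - 156) = ((½)/11)*(139 - 156) = ((½)*(1/11))*(-17) = (1/22)*(-17) = -17/22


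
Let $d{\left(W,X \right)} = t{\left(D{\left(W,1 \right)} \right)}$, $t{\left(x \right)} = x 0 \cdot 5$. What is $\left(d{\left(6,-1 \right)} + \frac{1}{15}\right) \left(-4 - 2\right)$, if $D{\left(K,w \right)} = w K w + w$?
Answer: $- \frac{2}{5} \approx -0.4$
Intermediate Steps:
$D{\left(K,w \right)} = w + K w^{2}$ ($D{\left(K,w \right)} = K w w + w = K w^{2} + w = w + K w^{2}$)
$t{\left(x \right)} = 0$ ($t{\left(x \right)} = 0 \cdot 5 = 0$)
$d{\left(W,X \right)} = 0$
$\left(d{\left(6,-1 \right)} + \frac{1}{15}\right) \left(-4 - 2\right) = \left(0 + \frac{1}{15}\right) \left(-4 - 2\right) = \frac{1}{15} \left(-6\right) = - \frac{2}{5}$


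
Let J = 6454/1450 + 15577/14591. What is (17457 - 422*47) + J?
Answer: -25086656593/10578475 ≈ -2371.5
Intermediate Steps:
J = 58378482/10578475 (J = 6454*(1/1450) + 15577*(1/14591) = 3227/725 + 15577/14591 = 58378482/10578475 ≈ 5.5186)
(17457 - 422*47) + J = (17457 - 422*47) + 58378482/10578475 = (17457 - 1*19834) + 58378482/10578475 = (17457 - 19834) + 58378482/10578475 = -2377 + 58378482/10578475 = -25086656593/10578475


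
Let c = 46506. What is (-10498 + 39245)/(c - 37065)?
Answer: 28747/9441 ≈ 3.0449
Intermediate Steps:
(-10498 + 39245)/(c - 37065) = (-10498 + 39245)/(46506 - 37065) = 28747/9441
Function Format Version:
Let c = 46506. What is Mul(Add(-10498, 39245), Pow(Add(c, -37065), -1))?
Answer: Rational(28747, 9441) ≈ 3.0449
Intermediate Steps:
Mul(Add(-10498, 39245), Pow(Add(c, -37065), -1)) = Mul(Add(-10498, 39245), Pow(Add(46506, -37065), -1)) = Mul(28747, Pow(9441, -1)) = Mul(28747, Rational(1, 9441)) = Rational(28747, 9441)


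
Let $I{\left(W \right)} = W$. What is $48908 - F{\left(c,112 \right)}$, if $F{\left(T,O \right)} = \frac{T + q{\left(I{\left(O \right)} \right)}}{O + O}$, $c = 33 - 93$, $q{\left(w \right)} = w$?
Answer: $\frac{2738835}{56} \approx 48908.0$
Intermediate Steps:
$c = -60$ ($c = 33 - 93 = -60$)
$F{\left(T,O \right)} = \frac{O + T}{2 O}$ ($F{\left(T,O \right)} = \frac{T + O}{O + O} = \frac{O + T}{2 O}$)
$48908 - F{\left(c,112 \right)} = 48908 - \frac{112 - 60}{2 \cdot 112} = 48908 - \frac{1}{2} \cdot \frac{1}{112} \cdot 52 = 48908 - \frac{13}{56} = \frac{2738835}{56}$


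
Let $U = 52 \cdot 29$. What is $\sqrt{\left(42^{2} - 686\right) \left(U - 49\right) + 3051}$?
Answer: $\sqrt{1575853} \approx 1255.3$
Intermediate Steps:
$U = 1508$
$\sqrt{\left(42^{2} - 686\right) \left(U - 49\right) + 3051} = \sqrt{\left(42^{2} - 686\right) \left(1508 - 49\right) + 3051} = \sqrt{\left(1764 - 686\right) 1459 + 3051} = \sqrt{1078 \cdot 1459 + 3051} = \sqrt{1572802 + 3051} = \sqrt{1575853}$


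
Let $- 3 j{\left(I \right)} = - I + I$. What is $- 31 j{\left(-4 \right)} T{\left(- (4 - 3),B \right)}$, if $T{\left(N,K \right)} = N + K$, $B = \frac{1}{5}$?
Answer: $0$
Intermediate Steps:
$B = \frac{1}{5} \approx 0.2$
$T{\left(N,K \right)} = K + N$
$j{\left(I \right)} = 0$ ($j{\left(I \right)} = - \frac{- I + I}{3} = \left(- \frac{1}{3}\right) 0 = 0$)
$- 31 j{\left(-4 \right)} T{\left(- (4 - 3),B \right)} = \left(-31\right) 0 \left(\frac{1}{5} - \left(4 - 3\right)\right) = 0 \left(\frac{1}{5} - 1\right) = 0 \left(- \frac{4}{5}\right) = 0$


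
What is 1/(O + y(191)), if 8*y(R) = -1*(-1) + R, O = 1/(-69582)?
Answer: 69582/1669967 ≈ 0.041667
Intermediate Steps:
O = -1/69582 ≈ -1.4372e-5
y(R) = 1/8 + R/8 (y(R) = (-1*(-1) + R)/8 = (1 + R)/8 = 1/8 + R/8)
1/(O + y(191)) = 1/(-1/69582 + (1/8 + (1/8)*191)) = 1/(-1/69582 + (1/8 + 191/8)) = 1/(-1/69582 + 24) = 1/(1669967/69582) = 69582/1669967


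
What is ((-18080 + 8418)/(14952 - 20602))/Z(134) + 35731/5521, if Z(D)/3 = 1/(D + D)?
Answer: 7450903093/46790475 ≈ 159.24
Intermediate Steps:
Z(D) = 3/(2*D) (Z(D) = 3/(D + D) = 3/((2*D)) = 3*(1/(2*D)) = 3/(2*D))
((-18080 + 8418)/(14952 - 20602))/Z(134) + 35731/5521 = ((-18080 + 8418)/(14952 - 20602))/(((3/2)/134)) + 35731/5521 = (-9662/(-5650))/(((3/2)*(1/134))) + 35731*(1/5521) = (-9662*(-1/5650))/(3/268) + 35731/5521 = (4831/2825)*(268/3) + 35731/5521 = 1294708/8475 + 35731/5521 = 7450903093/46790475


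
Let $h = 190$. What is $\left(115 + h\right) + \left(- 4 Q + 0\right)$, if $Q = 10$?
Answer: $265$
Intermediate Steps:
$\left(115 + h\right) + \left(- 4 Q + 0\right) = \left(115 + 190\right) + \left(\left(-4\right) 10 + 0\right) = 305 + \left(-40 + 0\right) = 305 - 40 = 265$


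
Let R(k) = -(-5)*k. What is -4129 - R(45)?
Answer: -4354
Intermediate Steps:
R(k) = 5*k
-4129 - R(45) = -4129 - 5*45 = -4129 - 1*225 = -4129 - 225 = -4354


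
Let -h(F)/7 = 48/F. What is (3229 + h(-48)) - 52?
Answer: 3184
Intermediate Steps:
h(F) = -336/F
(3229 + h(-48)) - 52 = (3229 - 336/(-48)) - 52 = (3229 - 336*(-1/48)) - 52 = (3229 + 7) - 52 = 3236 - 52 = 3184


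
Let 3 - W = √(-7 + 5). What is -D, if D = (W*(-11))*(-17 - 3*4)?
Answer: -957 + 319*I*√2 ≈ -957.0 + 451.13*I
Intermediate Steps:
W = 3 - I*√2 (W = 3 - √(-7 + 5) = 3 - √(-2) = 3 - I*√2 ≈ 3.0 - 1.4142*I)
D = 957 - 319*I*√2 (D = ((3 - I*√2)*(-11))*(-17 - 3*4) = (-33 + 11*I*√2)*(-17 - 12) = (-33 + 11*I*√2)*(-29) = 957 - 319*I*√2 ≈ 957.0 - 451.13*I)
-D = -(957 - 319*I*√2) = -957 + 319*I*√2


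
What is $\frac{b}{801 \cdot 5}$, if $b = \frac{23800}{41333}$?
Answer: $\frac{4760}{33107733} \approx 0.00014377$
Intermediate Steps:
$b = \frac{23800}{41333}$ ($b = 23800 \cdot \frac{1}{41333} = \frac{23800}{41333} \approx 0.57581$)
$\frac{b}{801 \cdot 5} = \frac{23800}{41333 \cdot 801 \cdot 5} = \frac{23800}{41333 \cdot 4005} = \frac{23800}{41333} \cdot \frac{1}{4005} = \frac{4760}{33107733}$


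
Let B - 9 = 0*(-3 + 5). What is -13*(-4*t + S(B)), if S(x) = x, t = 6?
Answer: 195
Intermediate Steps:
B = 9 (B = 9 + 0*(-3 + 5) = 9 + 0*2 = 9 + 0 = 9)
-13*(-4*t + S(B)) = -13*(-4*6 + 9) = -13*(-24 + 9) = -13*(-15) = 195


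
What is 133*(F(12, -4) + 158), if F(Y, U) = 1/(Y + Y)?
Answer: 504469/24 ≈ 21020.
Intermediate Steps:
F(Y, U) = 1/(2*Y)
133*(F(12, -4) + 158) = 133*((½)/12 + 158) = 133*((½)*(1/12) + 158) = 133*(1/24 + 158) = 133*(3793/24) = 504469/24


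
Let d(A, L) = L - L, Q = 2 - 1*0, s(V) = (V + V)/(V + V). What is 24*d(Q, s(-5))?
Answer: 0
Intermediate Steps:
s(V) = 1 (s(V) = (2*V)/((2*V)) = (2*V)*(1/(2*V)) = 1)
Q = 2 (Q = 2 + 0 = 2)
d(A, L) = 0
24*d(Q, s(-5)) = 24*0 = 0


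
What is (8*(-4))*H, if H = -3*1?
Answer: 96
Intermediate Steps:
H = -3
(8*(-4))*H = (8*(-4))*(-3) = -32*(-3) = 96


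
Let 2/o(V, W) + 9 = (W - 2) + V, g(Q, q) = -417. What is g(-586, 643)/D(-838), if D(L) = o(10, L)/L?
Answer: -146592597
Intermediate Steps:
o(V, W) = 2/(-11 + V + W) (o(V, W) = 2/(-9 + ((W - 2) + V)) = 2/(-9 + ((-2 + W) + V)) = 2/(-9 + (-2 + V + W)) = 2/(-11 + V + W))
D(L) = 2/(L*(-1 + L)) (D(L) = (2/(-11 + 10 + L))/L = (2/(-1 + L))/L = 2/(L*(-1 + L)))
g(-586, 643)/D(-838) = -417/(2/(-838*(-1 - 838))) = -417/(2*(-1/838)/(-839)) = -417/(2*(-1/838)*(-1/839)) = -417/1/351541 = -417*351541 = -146592597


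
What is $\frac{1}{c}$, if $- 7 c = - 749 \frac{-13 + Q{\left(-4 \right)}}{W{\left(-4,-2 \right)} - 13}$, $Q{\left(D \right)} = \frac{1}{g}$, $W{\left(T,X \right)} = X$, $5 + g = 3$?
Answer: $\frac{10}{963} \approx 0.010384$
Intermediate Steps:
$g = -2$ ($g = -5 + 3 = -2$)
$Q{\left(D \right)} = - \frac{1}{2}$ ($Q{\left(D \right)} = \frac{1}{-2} = - \frac{1}{2}$)
$c = \frac{963}{10}$ ($c = - \frac{\left(-749\right) \frac{-13 - \frac{1}{2}}{-2 - 13}}{7} = - \frac{\left(-749\right) \left(- \frac{27}{2 \left(-15\right)}\right)}{7} = - \frac{\left(-749\right) \left(\left(- \frac{27}{2}\right) \left(- \frac{1}{15}\right)\right)}{7} = - \frac{\left(-749\right) \frac{9}{10}}{7} = \left(- \frac{1}{7}\right) \left(- \frac{6741}{10}\right) = \frac{963}{10} \approx 96.3$)
$\frac{1}{c} = \frac{1}{\frac{963}{10}} = \frac{10}{963}$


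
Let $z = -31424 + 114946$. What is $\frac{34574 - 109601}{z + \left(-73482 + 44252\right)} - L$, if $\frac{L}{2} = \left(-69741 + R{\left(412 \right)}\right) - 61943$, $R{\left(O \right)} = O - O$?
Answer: $\frac{14298700429}{54292} \approx 2.6337 \cdot 10^{5}$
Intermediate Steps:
$R{\left(O \right)} = 0$
$z = 83522$
$L = -263368$ ($L = 2 \left(\left(-69741 + 0\right) - 61943\right) = 2 \left(-69741 - 61943\right) = 2 \left(-131684\right) = -263368$)
$\frac{34574 - 109601}{z + \left(-73482 + 44252\right)} - L = \frac{34574 - 109601}{83522 + \left(-73482 + 44252\right)} - -263368 = - \frac{75027}{83522 - 29230} + 263368 = - \frac{75027}{54292} + 263368 = \frac{14298700429}{54292}$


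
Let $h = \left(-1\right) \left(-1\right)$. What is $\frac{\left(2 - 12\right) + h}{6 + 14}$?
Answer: $- \frac{9}{20} \approx -0.45$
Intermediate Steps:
$h = 1$
$\frac{\left(2 - 12\right) + h}{6 + 14} = \frac{\left(2 - 12\right) + 1}{6 + 14} = \frac{\left(2 - 12\right) + 1}{20} = \frac{-10 + 1}{20} = \frac{1}{20} \left(-9\right) = - \frac{9}{20}$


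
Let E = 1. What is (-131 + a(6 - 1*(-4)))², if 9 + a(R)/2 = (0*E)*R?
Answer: 22201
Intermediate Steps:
a(R) = -18 (a(R) = -18 + 2*((0*1)*R) = -18 + 2*(0*R) = -18 + 2*0 = -18 + 0 = -18)
(-131 + a(6 - 1*(-4)))² = (-131 - 18)² = (-149)² = 22201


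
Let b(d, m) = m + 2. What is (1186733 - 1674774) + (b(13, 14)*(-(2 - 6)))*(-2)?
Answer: -488169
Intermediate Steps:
b(d, m) = 2 + m
(1186733 - 1674774) + (b(13, 14)*(-(2 - 6)))*(-2) = (1186733 - 1674774) + ((2 + 14)*(-(2 - 6)))*(-2) = -488041 + (16*(-1*(-4)))*(-2) = -488041 + (16*4)*(-2) = -488041 + 64*(-2) = -488041 - 128 = -488169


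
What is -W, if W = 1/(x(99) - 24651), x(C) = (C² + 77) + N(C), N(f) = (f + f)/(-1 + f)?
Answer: 49/723778 ≈ 6.7700e-5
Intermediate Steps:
N(f) = 2*f/(-1 + f) (N(f) = (2*f)/(-1 + f) = 2*f/(-1 + f))
x(C) = 77 + C² + 2*C/(-1 + C) (x(C) = (C² + 77) + 2*C/(-1 + C) = (77 + C²) + 2*C/(-1 + C) = 77 + C² + 2*C/(-1 + C))
W = -49/723778 (W = 1/((2*99 + (-1 + 99)*(77 + 99²))/(-1 + 99) - 24651) = 1/((198 + 98*(77 + 9801))/98 - 24651) = 1/((198 + 98*9878)/98 - 24651) = 1/((198 + 968044)/98 - 24651) = 1/((1/98)*968242 - 24651) = 1/(484121/49 - 24651) = 1/(-723778/49) = -49/723778 ≈ -6.7700e-5)
-W = -1*(-49/723778) = 49/723778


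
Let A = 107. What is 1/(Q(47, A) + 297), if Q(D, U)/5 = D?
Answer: 1/532 ≈ 0.0018797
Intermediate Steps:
Q(D, U) = 5*D
1/(Q(47, A) + 297) = 1/(5*47 + 297) = 1/(235 + 297) = 1/532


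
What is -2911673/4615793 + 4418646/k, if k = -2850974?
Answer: -2049761378270/939964702313 ≈ -2.1807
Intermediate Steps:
-2911673/4615793 + 4418646/k = -2911673/4615793 + 4418646/(-2850974) = -2911673*1/4615793 + 4418646*(-1/2850974) = -2911673/4615793 - 2209323/1425487 = -2049761378270/939964702313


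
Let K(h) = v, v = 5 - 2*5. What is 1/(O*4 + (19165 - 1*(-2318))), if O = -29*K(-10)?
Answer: 1/22063 ≈ 4.5325e-5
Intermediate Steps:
v = -5 (v = 5 - 10 = -5)
K(h) = -5
O = 145 (O = -29*(-5) = 145)
1/(O*4 + (19165 - 1*(-2318))) = 1/(145*4 + (19165 - 1*(-2318))) = 1/(580 + (19165 + 2318)) = 1/(580 + 21483) = 1/22063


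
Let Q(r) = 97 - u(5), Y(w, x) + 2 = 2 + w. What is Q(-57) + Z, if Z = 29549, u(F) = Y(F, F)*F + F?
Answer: 29616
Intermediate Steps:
Y(w, x) = w (Y(w, x) = -2 + (2 + w) = w)
u(F) = F + F² (u(F) = F*F + F = F² + F = F + F²)
Q(r) = 67 (Q(r) = 97 - 5*(1 + 5) = 97 - 5*6 = 97 - 1*30 = 97 - 30 = 67)
Q(-57) + Z = 67 + 29549 = 29616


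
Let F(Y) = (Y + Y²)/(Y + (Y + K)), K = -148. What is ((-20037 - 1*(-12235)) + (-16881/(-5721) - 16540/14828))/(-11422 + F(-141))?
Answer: 1185538097361/1742994033440 ≈ 0.68017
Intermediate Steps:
F(Y) = (Y + Y²)/(-148 + 2*Y) (F(Y) = (Y + Y²)/(Y + (Y - 148)) = (Y + Y²)/(Y + (-148 + Y)) = (Y + Y²)/(-148 + 2*Y))
((-20037 - 1*(-12235)) + (-16881/(-5721) - 16540/14828))/(-11422 + F(-141)) = ((-20037 - 1*(-12235)) + (-16881/(-5721) - 16540/14828))/(-11422 + (½)*(-141)*(1 - 141)/(-74 - 141)) = ((-20037 + 12235) + (-16881*(-1/5721) - 16540*1/14828))/(-11422 + (½)*(-141)*(-140)/(-215)) = (-7802 + (5627/1907 - 4135/3707))/(-11422 + (½)*(-141)*(-1/215)*(-140)) = (-7802 + 12973844/7069249)/(-11422 - 1974/43) = -55141306854/(7069249*(-493120/43)) = -55141306854/7069249*(-43/493120) = 1185538097361/1742994033440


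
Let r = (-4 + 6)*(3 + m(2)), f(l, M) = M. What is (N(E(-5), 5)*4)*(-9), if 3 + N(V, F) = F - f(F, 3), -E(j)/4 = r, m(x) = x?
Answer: 36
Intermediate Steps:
r = 10 (r = (-4 + 6)*(3 + 2) = 2*5 = 10)
E(j) = -40 (E(j) = -4*10 = -40)
N(V, F) = -6 + F (N(V, F) = -3 + (F - 1*3) = -3 + (F - 3) = -3 + (-3 + F) = -6 + F)
(N(E(-5), 5)*4)*(-9) = ((-6 + 5)*4)*(-9) = -1*4*(-9) = -4*(-9) = 36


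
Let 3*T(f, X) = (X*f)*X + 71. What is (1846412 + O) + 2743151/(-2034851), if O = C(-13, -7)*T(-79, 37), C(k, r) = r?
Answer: 12810998556943/6104553 ≈ 2.0986e+6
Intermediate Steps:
T(f, X) = 71/3 + f*X**2/3 (T(f, X) = ((X*f)*X + 71)/3 = (f*X**2 + 71)/3 = (71 + f*X**2)/3 = 71/3 + f*X**2/3)
O = 756560/3 (O = -7*(71/3 + (1/3)*(-79)*37**2) = -7*(71/3 + (1/3)*(-79)*1369) = -7*(71/3 - 108151/3) = -7*(-108080/3) = 756560/3 ≈ 2.5219e+5)
(1846412 + O) + 2743151/(-2034851) = (1846412 + 756560/3) + 2743151/(-2034851) = 6295796/3 + 2743151*(-1/2034851) = 6295796/3 - 2743151/2034851 = 12810998556943/6104553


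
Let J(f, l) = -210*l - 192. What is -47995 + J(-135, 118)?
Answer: -72967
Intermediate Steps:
J(f, l) = -192 - 210*l
-47995 + J(-135, 118) = -47995 + (-192 - 210*118) = -47995 + (-192 - 24780) = -47995 - 24972 = -72967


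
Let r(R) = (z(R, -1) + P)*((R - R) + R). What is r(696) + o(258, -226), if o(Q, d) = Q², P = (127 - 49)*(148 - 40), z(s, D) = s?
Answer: 6414084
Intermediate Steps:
P = 8424 (P = 78*108 = 8424)
r(R) = R*(8424 + R) (r(R) = (R + 8424)*((R - R) + R) = (8424 + R)*(0 + R) = (8424 + R)*R = R*(8424 + R))
r(696) + o(258, -226) = 696*(8424 + 696) + 258² = 696*9120 + 66564 = 6347520 + 66564 = 6414084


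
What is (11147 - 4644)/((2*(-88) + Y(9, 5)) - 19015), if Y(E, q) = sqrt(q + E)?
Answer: -124799073/368294467 - 6503*sqrt(14)/368294467 ≈ -0.33892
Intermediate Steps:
Y(E, q) = sqrt(E + q)
(11147 - 4644)/((2*(-88) + Y(9, 5)) - 19015) = (11147 - 4644)/((2*(-88) + sqrt(9 + 5)) - 19015) = 6503/((-176 + sqrt(14)) - 19015) = 6503/(-19191 + sqrt(14))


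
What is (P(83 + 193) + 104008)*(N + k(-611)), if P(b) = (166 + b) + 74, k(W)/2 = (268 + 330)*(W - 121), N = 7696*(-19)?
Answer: -106791752704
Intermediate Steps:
N = -146224
k(W) = -144716 + 1196*W (k(W) = 2*((268 + 330)*(W - 121)) = 2*(598*(-121 + W)) = 2*(-72358 + 598*W) = -144716 + 1196*W)
P(b) = 240 + b
(P(83 + 193) + 104008)*(N + k(-611)) = ((240 + (83 + 193)) + 104008)*(-146224 + (-144716 + 1196*(-611))) = ((240 + 276) + 104008)*(-146224 + (-144716 - 730756)) = (516 + 104008)*(-146224 - 875472) = 104524*(-1021696) = -106791752704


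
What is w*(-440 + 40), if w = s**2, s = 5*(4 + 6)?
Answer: -1000000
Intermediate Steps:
s = 50 (s = 5*10 = 50)
w = 2500 (w = 50**2 = 2500)
w*(-440 + 40) = 2500*(-440 + 40) = 2500*(-400) = -1000000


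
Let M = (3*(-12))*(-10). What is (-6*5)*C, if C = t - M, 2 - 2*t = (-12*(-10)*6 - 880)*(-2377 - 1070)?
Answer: 8283570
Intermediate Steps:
t = -275759 (t = 1 - (-12*(-10)*6 - 880)*(-2377 - 1070)/2 = 1 - (120*6 - 880)*(-3447)/2 = 1 - (720 - 880)*(-3447)/2 = 1 - (-80)*(-3447) = 1 - 1/2*551520 = 1 - 275760 = -275759)
M = 360 (M = -36*(-10) = 360)
C = -276119 (C = -275759 - 1*360 = -275759 - 360 = -276119)
(-6*5)*C = -6*5*(-276119) = -30*(-276119) = 8283570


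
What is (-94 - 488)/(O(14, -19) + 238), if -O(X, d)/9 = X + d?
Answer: -582/283 ≈ -2.0565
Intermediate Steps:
O(X, d) = -9*X - 9*d (O(X, d) = -9*(X + d) = -9*X - 9*d)
(-94 - 488)/(O(14, -19) + 238) = (-94 - 488)/((-9*14 - 9*(-19)) + 238) = -582/((-126 + 171) + 238) = -582/(45 + 238) = -582/283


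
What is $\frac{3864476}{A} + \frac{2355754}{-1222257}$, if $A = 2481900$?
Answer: $- \frac{31204528063}{84264434675} \approx -0.37032$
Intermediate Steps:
$\frac{3864476}{A} + \frac{2355754}{-1222257} = \frac{3864476}{2481900} + \frac{2355754}{-1222257} = 3864476 \cdot \frac{1}{2481900} + 2355754 \left(- \frac{1}{1222257}\right) = \frac{966119}{620475} - \frac{2355754}{1222257} = - \frac{31204528063}{84264434675}$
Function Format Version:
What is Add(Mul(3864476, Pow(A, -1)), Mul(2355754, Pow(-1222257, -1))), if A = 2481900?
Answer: Rational(-31204528063, 84264434675) ≈ -0.37032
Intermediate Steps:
Add(Mul(3864476, Pow(A, -1)), Mul(2355754, Pow(-1222257, -1))) = Add(Mul(3864476, Pow(2481900, -1)), Mul(2355754, Pow(-1222257, -1))) = Add(Mul(3864476, Rational(1, 2481900)), Mul(2355754, Rational(-1, 1222257))) = Add(Rational(966119, 620475), Rational(-2355754, 1222257)) = Rational(-31204528063, 84264434675)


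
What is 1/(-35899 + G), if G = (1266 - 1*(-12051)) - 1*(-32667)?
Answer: 1/10085 ≈ 9.9157e-5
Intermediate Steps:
G = 45984 (G = (1266 + 12051) + 32667 = 13317 + 32667 = 45984)
1/(-35899 + G) = 1/(-35899 + 45984) = 1/10085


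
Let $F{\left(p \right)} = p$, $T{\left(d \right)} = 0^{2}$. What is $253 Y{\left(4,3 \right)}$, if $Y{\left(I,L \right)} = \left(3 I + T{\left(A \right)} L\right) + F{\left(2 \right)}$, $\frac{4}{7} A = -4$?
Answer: $3542$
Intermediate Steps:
$A = -7$ ($A = \frac{7}{4} \left(-4\right) = -7$)
$T{\left(d \right)} = 0$
$Y{\left(I,L \right)} = 2 + 3 I$ ($Y{\left(I,L \right)} = \left(3 I + 0 L\right) + 2 = \left(3 I + 0\right) + 2 = 3 I + 2 = 2 + 3 I$)
$253 Y{\left(4,3 \right)} = 253 \left(2 + 3 \cdot 4\right) = 253 \left(2 + 12\right) = 253 \cdot 14 = 3542$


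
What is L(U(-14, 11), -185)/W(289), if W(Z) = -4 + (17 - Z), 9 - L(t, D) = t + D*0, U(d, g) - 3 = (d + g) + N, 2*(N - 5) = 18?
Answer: 5/276 ≈ 0.018116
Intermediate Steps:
N = 14 (N = 5 + (1/2)*18 = 5 + 9 = 14)
U(d, g) = 17 + d + g (U(d, g) = 3 + ((d + g) + 14) = 3 + (14 + d + g) = 17 + d + g)
L(t, D) = 9 - t (L(t, D) = 9 - (t + D*0) = 9 - (t + 0) = 9 - t)
W(Z) = 13 - Z
L(U(-14, 11), -185)/W(289) = (9 - (17 - 14 + 11))/(13 - 1*289) = (9 - 1*14)/(13 - 289) = (9 - 14)/(-276) = -5*(-1/276) = 5/276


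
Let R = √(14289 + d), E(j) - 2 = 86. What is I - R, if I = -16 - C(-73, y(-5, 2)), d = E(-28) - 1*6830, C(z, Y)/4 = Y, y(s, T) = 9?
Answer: -52 - √7547 ≈ -138.87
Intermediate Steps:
E(j) = 88 (E(j) = 2 + 86 = 88)
C(z, Y) = 4*Y
d = -6742 (d = 88 - 1*6830 = 88 - 6830 = -6742)
R = √7547 (R = √(14289 - 6742) = √7547 ≈ 86.873)
I = -52 (I = -16 - 4*9 = -16 - 1*36 = -16 - 36 = -52)
I - R = -52 - √7547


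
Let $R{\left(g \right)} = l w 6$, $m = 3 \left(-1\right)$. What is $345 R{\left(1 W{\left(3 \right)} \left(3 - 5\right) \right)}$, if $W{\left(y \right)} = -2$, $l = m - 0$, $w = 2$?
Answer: $-12420$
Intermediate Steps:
$m = -3$
$l = -3$ ($l = -3 - 0 = -3 + 0 = -3$)
$R{\left(g \right)} = -36$ ($R{\left(g \right)} = \left(-3\right) 2 \cdot 6 = \left(-6\right) 6 = -36$)
$345 R{\left(1 W{\left(3 \right)} \left(3 - 5\right) \right)} = 345 \left(-36\right) = -12420$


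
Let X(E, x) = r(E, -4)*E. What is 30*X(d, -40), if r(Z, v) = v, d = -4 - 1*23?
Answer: 3240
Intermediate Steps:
d = -27 (d = -4 - 23 = -27)
X(E, x) = -4*E
30*X(d, -40) = 30*(-4*(-27)) = 30*108 = 3240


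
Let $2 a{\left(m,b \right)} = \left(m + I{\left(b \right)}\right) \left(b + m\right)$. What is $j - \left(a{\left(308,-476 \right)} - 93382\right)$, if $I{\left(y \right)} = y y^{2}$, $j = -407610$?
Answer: $-9059703140$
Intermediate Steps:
$I{\left(y \right)} = y^{3}$
$a{\left(m,b \right)} = \frac{\left(b + m\right) \left(m + b^{3}\right)}{2}$ ($a{\left(m,b \right)} = \frac{\left(m + b^{3}\right) \left(b + m\right)}{2} = \frac{\left(b + m\right) \left(m + b^{3}\right)}{2}$)
$j - \left(a{\left(308,-476 \right)} - 93382\right) = -407610 - \left(\left(\frac{\left(-476\right)^{4}}{2} + \frac{308^{2}}{2} + \frac{1}{2} \left(-476\right) 308 + \frac{1}{2} \cdot 308 \left(-476\right)^{3}\right) - 93382\right) = -407610 - \left(\left(\frac{1}{2} \cdot 51336683776 + \frac{1}{2} \cdot 94864 - 73304 + \frac{1}{2} \cdot 308 \left(-107850176\right)\right) - 93382\right) = -407610 - \left(\left(25668341888 + 47432 - 73304 - 16608927104\right) - 93382\right) = -407610 - \left(9059388912 - 93382\right) = -407610 - 9059295530 = -9059703140$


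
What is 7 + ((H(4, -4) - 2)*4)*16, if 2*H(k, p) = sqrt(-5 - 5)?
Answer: -121 + 32*I*sqrt(10) ≈ -121.0 + 101.19*I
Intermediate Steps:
H(k, p) = I*sqrt(10)/2 (H(k, p) = sqrt(-5 - 5)/2 = sqrt(-10)/2 = (I*sqrt(10))/2 = I*sqrt(10)/2)
7 + ((H(4, -4) - 2)*4)*16 = 7 + ((I*sqrt(10)/2 - 2)*4)*16 = 7 + ((-2 + I*sqrt(10)/2)*4)*16 = 7 + (-8 + 2*I*sqrt(10))*16 = 7 + (-128 + 32*I*sqrt(10)) = -121 + 32*I*sqrt(10)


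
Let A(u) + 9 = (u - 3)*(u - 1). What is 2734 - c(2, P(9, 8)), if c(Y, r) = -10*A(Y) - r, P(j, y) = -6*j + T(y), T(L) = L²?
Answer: 2644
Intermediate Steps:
A(u) = -9 + (-1 + u)*(-3 + u) (A(u) = -9 + (u - 3)*(u - 1) = -9 + (-3 + u)*(-1 + u) = -9 + (-1 + u)*(-3 + u))
P(j, y) = y² - 6*j (P(j, y) = -6*j + y² = y² - 6*j)
c(Y, r) = 60 - r - 10*Y² + 40*Y (c(Y, r) = -10*(-6 + Y² - 4*Y) - r = (60 - 10*Y² + 40*Y) - r = 60 - r - 10*Y² + 40*Y)
2734 - c(2, P(9, 8)) = 2734 - (60 - (8² - 6*9) - 10*2² + 40*2) = 2734 - (60 - (64 - 54) - 10*4 + 80) = 2734 - (60 - 1*10 - 40 + 80) = 2734 - (60 - 10 - 40 + 80) = 2734 - 1*90 = 2734 - 90 = 2644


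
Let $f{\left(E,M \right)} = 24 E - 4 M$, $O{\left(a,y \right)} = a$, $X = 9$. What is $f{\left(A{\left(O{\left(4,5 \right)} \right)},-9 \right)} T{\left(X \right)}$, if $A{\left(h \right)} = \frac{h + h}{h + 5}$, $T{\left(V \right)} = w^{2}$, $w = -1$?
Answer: $\frac{172}{3} \approx 57.333$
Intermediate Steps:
$T{\left(V \right)} = 1$ ($T{\left(V \right)} = \left(-1\right)^{2} = 1$)
$A{\left(h \right)} = \frac{2 h}{5 + h}$
$f{\left(E,M \right)} = - 4 M + 24 E$
$f{\left(A{\left(O{\left(4,5 \right)} \right)},-9 \right)} T{\left(X \right)} = \left(\left(-4\right) \left(-9\right) + 24 \cdot 2 \cdot 4 \frac{1}{5 + 4}\right) 1 = \left(36 + 24 \cdot 2 \cdot 4 \cdot \frac{1}{9}\right) 1 = \left(36 + 24 \cdot \frac{8}{9}\right) 1 = \left(36 + \frac{64}{3}\right) 1 = \frac{172}{3} \cdot 1 = \frac{172}{3}$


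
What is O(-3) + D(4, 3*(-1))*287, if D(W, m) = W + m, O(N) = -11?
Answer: 276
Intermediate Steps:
O(-3) + D(4, 3*(-1))*287 = -11 + (4 + 3*(-1))*287 = -11 + (4 - 3)*287 = -11 + 1*287 = -11 + 287 = 276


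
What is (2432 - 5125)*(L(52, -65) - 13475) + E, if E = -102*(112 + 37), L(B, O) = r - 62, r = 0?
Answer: 36439943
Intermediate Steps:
L(B, O) = -62 (L(B, O) = 0 - 62 = -62)
E = -15198 (E = -102*149 = -15198)
(2432 - 5125)*(L(52, -65) - 13475) + E = (2432 - 5125)*(-62 - 13475) - 15198 = -2693*(-13537) - 15198 = 36455141 - 15198 = 36439943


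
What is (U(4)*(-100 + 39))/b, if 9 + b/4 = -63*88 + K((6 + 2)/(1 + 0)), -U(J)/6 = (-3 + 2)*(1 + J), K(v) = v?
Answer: 183/2218 ≈ 0.082507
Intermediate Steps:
U(J) = 6 + 6*J (U(J) = -6*(-3 + 2)*(1 + J) = -(-6)*(1 + J) = -6*(-1 - J) = 6 + 6*J)
b = -22180 (b = -36 + 4*(-63*88 + (6 + 2)/(1 + 0)) = -36 + 4*(-5544 + 8/1) = -36 + 4*(-5544 + 8*1) = -36 + 4*(-5544 + 8) = -36 + 4*(-5536) = -36 - 22144 = -22180)
(U(4)*(-100 + 39))/b = ((6 + 6*4)*(-100 + 39))/(-22180) = ((6 + 24)*(-61))*(-1/22180) = (30*(-61))*(-1/22180) = -1830*(-1/22180) = 183/2218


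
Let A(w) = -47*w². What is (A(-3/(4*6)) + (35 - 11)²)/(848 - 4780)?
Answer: -36817/251648 ≈ -0.14630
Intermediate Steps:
(A(-3/(4*6)) + (35 - 11)²)/(848 - 4780) = (-47*(-3/(4*6))² + (35 - 11)²)/(848 - 4780) = (-47*(-3/24)² + 24²)/(-3932) = (-47*(-3*1/24)² + 576)*(-1/3932) = (-47*(-⅛)² + 576)*(-1/3932) = (-47*1/64 + 576)*(-1/3932) = (-47/64 + 576)*(-1/3932) = (36817/64)*(-1/3932) = -36817/251648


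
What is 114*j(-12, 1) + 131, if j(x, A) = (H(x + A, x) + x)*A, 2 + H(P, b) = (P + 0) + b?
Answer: -4087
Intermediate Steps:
H(P, b) = -2 + P + b (H(P, b) = -2 + ((P + 0) + b) = -2 + (P + b) = -2 + P + b)
j(x, A) = A*(-2 + A + 3*x) (j(x, A) = ((-2 + (x + A) + x) + x)*A = ((-2 + (A + x) + x) + x)*A = ((-2 + A + 2*x) + x)*A = (-2 + A + 3*x)*A = A*(-2 + A + 3*x))
114*j(-12, 1) + 131 = 114*(1*(-2 + 1 + 3*(-12))) + 131 = 114*(1*(-2 + 1 - 36)) + 131 = 114*(1*(-37)) + 131 = 114*(-37) + 131 = -4218 + 131 = -4087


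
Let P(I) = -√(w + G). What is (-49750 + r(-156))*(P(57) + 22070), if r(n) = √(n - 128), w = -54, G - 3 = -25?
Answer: -4*(11035 - I*√19)*(24875 - I*√71) ≈ -1.098e+9 + 8.0564e+5*I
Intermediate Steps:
G = -22 (G = 3 - 25 = -22)
r(n) = √(-128 + n)
P(I) = -2*I*√19 (P(I) = -√(-54 - 22) = -√(-76) = -2*I*√19)
(-49750 + r(-156))*(P(57) + 22070) = (-49750 + √(-128 - 156))*(-2*I*√19 + 22070) = (-49750 + √(-284))*(22070 - 2*I*√19) = (-49750 + 2*I*√71)*(22070 - 2*I*√19)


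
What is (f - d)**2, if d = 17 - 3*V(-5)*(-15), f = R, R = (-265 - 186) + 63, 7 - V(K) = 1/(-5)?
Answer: 531441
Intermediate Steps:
V(K) = 36/5 (V(K) = 7 - 1/(-5) = 7 - 1*(-1/5) = 7 + 1/5 = 36/5)
R = -388 (R = -451 + 63 = -388)
f = -388
d = 341 (d = 17 - 3*36/5*(-15) = 17 - 108/5*(-15) = 17 + 324 = 341)
(f - d)**2 = (-388 - 1*341)**2 = (-388 - 341)**2 = (-729)**2 = 531441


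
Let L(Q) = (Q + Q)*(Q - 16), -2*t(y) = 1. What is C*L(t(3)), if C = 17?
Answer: 561/2 ≈ 280.50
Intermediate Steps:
t(y) = -½ (t(y) = -½*1 = -½)
L(Q) = 2*Q*(-16 + Q) (L(Q) = (2*Q)*(-16 + Q) = 2*Q*(-16 + Q))
C*L(t(3)) = 17*(2*(-½)*(-16 - ½)) = 17*(2*(-½)*(-33/2)) = 17*(33/2) = 561/2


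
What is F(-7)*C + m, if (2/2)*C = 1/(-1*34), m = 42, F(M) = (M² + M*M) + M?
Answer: 1337/34 ≈ 39.324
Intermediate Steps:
F(M) = M + 2*M² (F(M) = (M² + M²) + M = 2*M² + M = M + 2*M²)
C = -1/34 (C = 1/(-1*34) = 1/(-34) = -1/34 ≈ -0.029412)
F(-7)*C + m = -7*(1 + 2*(-7))*(-1/34) + 42 = -7*(1 - 14)*(-1/34) + 42 = -7*(-13)*(-1/34) + 42 = 91*(-1/34) + 42 = -91/34 + 42 = 1337/34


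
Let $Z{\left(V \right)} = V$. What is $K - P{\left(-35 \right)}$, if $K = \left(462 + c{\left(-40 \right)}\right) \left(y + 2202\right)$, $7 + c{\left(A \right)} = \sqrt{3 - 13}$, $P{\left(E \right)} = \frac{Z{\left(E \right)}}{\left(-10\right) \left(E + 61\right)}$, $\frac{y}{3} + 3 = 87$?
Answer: $\frac{58061633}{52} + 2454 i \sqrt{10} \approx 1.1166 \cdot 10^{6} + 7760.2 i$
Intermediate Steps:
$y = 252$ ($y = -9 + 3 \cdot 87 = -9 + 261 = 252$)
$P{\left(E \right)} = \frac{E}{-610 - 10 E}$ ($P{\left(E \right)} = \frac{E}{\left(-10\right) \left(E + 61\right)} = \frac{E}{\left(-10\right) \left(61 + E\right)} = \frac{E}{-610 - 10 E}$)
$c{\left(A \right)} = -7 + i \sqrt{10}$ ($c{\left(A \right)} = -7 + \sqrt{3 - 13} = -7 + \sqrt{-10} = -7 + i \sqrt{10}$)
$K = 1116570 + 2454 i \sqrt{10}$ ($K = \left(462 - \left(7 - i \sqrt{10}\right)\right) \left(252 + 2202\right) = \left(455 + i \sqrt{10}\right) 2454 = 1116570 + 2454 i \sqrt{10} \approx 1.1166 \cdot 10^{6} + 7760.2 i$)
$K - P{\left(-35 \right)} = \left(1116570 + 2454 i \sqrt{10}\right) - \left(-1\right) \left(-35\right) \frac{1}{610 + 10 \left(-35\right)} = \left(1116570 + 2454 i \sqrt{10}\right) - \left(-1\right) \left(-35\right) \frac{1}{610 - 350} = \left(1116570 + 2454 i \sqrt{10}\right) - \left(-1\right) \left(-35\right) \frac{1}{260} = \left(1116570 + 2454 i \sqrt{10}\right) - \frac{7}{52} = \frac{58061633}{52} + 2454 i \sqrt{10}$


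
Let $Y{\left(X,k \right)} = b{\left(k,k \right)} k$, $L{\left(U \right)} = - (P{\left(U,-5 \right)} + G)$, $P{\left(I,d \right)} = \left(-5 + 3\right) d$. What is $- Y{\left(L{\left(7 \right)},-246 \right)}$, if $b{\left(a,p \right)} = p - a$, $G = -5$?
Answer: $0$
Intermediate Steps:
$P{\left(I,d \right)} = - 2 d$
$L{\left(U \right)} = -5$ ($L{\left(U \right)} = - (\left(-2\right) \left(-5\right) - 5) = - (10 - 5) = \left(-1\right) 5 = -5$)
$Y{\left(X,k \right)} = 0$ ($Y{\left(X,k \right)} = \left(k - k\right) k = 0 k = 0$)
$- Y{\left(L{\left(7 \right)},-246 \right)} = \left(-1\right) 0 = 0$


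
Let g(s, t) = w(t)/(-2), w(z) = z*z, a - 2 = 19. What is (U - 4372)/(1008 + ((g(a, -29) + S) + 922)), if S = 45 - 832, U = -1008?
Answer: -2152/289 ≈ -7.4464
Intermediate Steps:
a = 21 (a = 2 + 19 = 21)
w(z) = z²
S = -787
g(s, t) = -t²/2 (g(s, t) = t²/(-2) = t²*(-½) = -t²/2)
(U - 4372)/(1008 + ((g(a, -29) + S) + 922)) = (-1008 - 4372)/(1008 + ((-½*(-29)² - 787) + 922)) = -5380/(1008 + ((-½*841 - 787) + 922)) = -5380/(1008 + ((-841/2 - 787) + 922)) = -5380/(1008 + (-2415/2 + 922)) = -5380/(1008 - 571/2) = -5380/1445/2 = -5380*2/1445 = -2152/289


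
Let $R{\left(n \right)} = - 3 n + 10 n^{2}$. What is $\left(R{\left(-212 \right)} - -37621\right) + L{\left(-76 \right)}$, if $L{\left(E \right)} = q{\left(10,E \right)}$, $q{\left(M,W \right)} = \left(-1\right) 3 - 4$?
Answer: $487690$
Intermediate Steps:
$q{\left(M,W \right)} = -7$ ($q{\left(M,W \right)} = -3 - 4 = -7$)
$L{\left(E \right)} = -7$
$\left(R{\left(-212 \right)} - -37621\right) + L{\left(-76 \right)} = \left(- 212 \left(-3 + 10 \left(-212\right)\right) - -37621\right) - 7 = \left(- 212 \left(-3 - 2120\right) + \left(-80963 + 118584\right)\right) - 7 = \left(\left(-212\right) \left(-2123\right) + 37621\right) - 7 = \left(450076 + 37621\right) - 7 = 487697 - 7 = 487690$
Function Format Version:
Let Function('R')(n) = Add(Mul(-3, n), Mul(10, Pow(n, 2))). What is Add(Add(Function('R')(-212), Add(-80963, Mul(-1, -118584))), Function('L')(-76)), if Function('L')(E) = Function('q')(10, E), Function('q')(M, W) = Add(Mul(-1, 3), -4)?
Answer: 487690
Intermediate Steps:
Function('q')(M, W) = -7 (Function('q')(M, W) = Add(-3, -4) = -7)
Function('L')(E) = -7
Add(Add(Function('R')(-212), Add(-80963, Mul(-1, -118584))), Function('L')(-76)) = Add(Add(Mul(-212, Add(-3, Mul(10, -212))), Add(-80963, Mul(-1, -118584))), -7) = Add(Add(Mul(-212, Add(-3, -2120)), Add(-80963, 118584)), -7) = Add(Add(Mul(-212, -2123), 37621), -7) = Add(Add(450076, 37621), -7) = Add(487697, -7) = 487690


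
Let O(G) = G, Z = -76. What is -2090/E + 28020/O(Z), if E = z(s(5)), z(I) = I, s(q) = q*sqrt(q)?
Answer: -7005/19 - 418*sqrt(5)/5 ≈ -555.62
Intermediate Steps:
s(q) = q**(3/2)
E = 5*sqrt(5) (E = 5**(3/2) = 5*sqrt(5) ≈ 11.180)
-2090/E + 28020/O(Z) = -2090*sqrt(5)/25 + 28020/(-76) = -418*sqrt(5)/5 + 28020*(-1/76) = -418*sqrt(5)/5 - 7005/19 = -7005/19 - 418*sqrt(5)/5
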